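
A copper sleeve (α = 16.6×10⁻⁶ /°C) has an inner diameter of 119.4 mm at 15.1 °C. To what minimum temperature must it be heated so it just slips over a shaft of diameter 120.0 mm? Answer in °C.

Required Δd = 120.0 − 119.4 = 0.6 mm
Δd = αd₀ΔT ⇒ ΔT = Δd/(αd₀) = 0.6 / (16.6×10⁻⁶ × 119.4) = 302.72 K
T_min = 15.1 + 302.72 = 317.82 °C

T = 318 °C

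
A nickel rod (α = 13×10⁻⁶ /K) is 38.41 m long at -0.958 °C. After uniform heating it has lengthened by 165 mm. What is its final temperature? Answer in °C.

T = 329 °C

ΔL = αL₀ΔT ⇒ ΔT = ΔL / (αL₀)
ΔT = 165×10⁻³ m / (13×10⁻⁶ × 38.41 m) = 330.443 K
T = -0.958 + 330.443 = 329.485 °C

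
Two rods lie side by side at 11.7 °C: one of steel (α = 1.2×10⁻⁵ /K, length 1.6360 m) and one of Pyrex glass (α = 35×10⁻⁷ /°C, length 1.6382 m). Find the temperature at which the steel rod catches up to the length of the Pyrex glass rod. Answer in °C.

T = 170.0 °C

Equal length when α₁L₁ΔT − α₂L₂ΔT = L₂ − L₁ = 2.20×10⁻³ m
α₁L₁ = 1.9632×10⁻⁵, α₂L₂ = 5.7337×10⁻⁶ → Δ(αL) = 1.38983×10⁻⁵ m/K
ΔT = 2.20×10⁻³ / 1.38983×10⁻⁵ = 158.293 K, so T = 11.7 + 158.293 = 169.993 °C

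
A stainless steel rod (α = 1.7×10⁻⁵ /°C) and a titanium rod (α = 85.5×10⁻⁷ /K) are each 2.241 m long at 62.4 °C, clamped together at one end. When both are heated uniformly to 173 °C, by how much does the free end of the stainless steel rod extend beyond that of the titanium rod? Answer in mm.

2.09 mm

ΔT = 110.6 K
stainless steel: ΔL = 1.7×10⁻⁵ × 2.241 m × 110.6 = 4.2135×10⁻³ m = 4.2135 mm
titanium: ΔL = 85.5×10⁻⁷ × 2.241 m × 110.6 = 2.1192×10⁻³ m = 2.1192 mm
difference = 4.2135 − 2.1192 = 2.0943 mm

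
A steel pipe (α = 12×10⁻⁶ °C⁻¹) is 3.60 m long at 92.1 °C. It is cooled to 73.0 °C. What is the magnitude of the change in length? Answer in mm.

ΔL = 0.825 mm

|ΔT| = |73.0 − 92.1| = 19.1 K
ΔL = αL₀ΔT = (12×10⁻⁶)(3.60)(19.1) = 8.25×10⁻⁴ m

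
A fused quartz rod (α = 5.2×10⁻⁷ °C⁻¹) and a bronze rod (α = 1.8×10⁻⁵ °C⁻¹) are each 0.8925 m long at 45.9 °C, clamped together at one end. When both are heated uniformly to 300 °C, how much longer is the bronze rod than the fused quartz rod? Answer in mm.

3.96 mm

ΔT = 254.1 K
fused quartz: ΔL = 5.2×10⁻⁷ × 0.8925 m × 254.1 = 1.1793×10⁻⁴ m = 0.11793 mm
bronze: ΔL = 1.8×10⁻⁵ × 0.8925 m × 254.1 = 4.0821×10⁻³ m = 4.0821 mm
difference = 4.0821 − 0.11793 = 3.96417 mm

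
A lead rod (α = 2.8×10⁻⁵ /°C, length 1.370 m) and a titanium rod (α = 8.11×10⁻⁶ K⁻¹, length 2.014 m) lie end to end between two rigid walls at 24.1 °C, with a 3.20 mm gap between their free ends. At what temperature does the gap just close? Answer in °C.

Gap closes when ΔL₁ + ΔL₂ = 3.20 mm = 3.20×10⁻³ m
(α₁L₁ + α₂L₂)ΔT = g
α₁L₁ + α₂L₂ = 2.8×10⁻⁵×1.370 + 8.11×10⁻⁶×2.014 = 5.469354×10⁻⁵ m/K
ΔT = 3.20×10⁻³ / 5.469354×10⁻⁵ = 58.508 K
T = 24.1 + 58.508 = 82.608 °C

T = 82.6 °C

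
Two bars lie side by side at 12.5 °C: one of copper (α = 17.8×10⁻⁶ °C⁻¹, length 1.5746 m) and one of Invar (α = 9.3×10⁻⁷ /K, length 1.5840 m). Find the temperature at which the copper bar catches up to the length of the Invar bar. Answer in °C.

Equal length when α₁L₁ΔT − α₂L₂ΔT = L₂ − L₁ = 9.40×10⁻³ m
α₁L₁ = 2.802788×10⁻⁵, α₂L₂ = 1.47312×10⁻⁶ → Δ(αL) = 2.655476×10⁻⁵ m/K
ΔT = 9.40×10⁻³ / 2.655476×10⁻⁵ = 353.986 K, so T = 12.5 + 353.986 = 366.486 °C

T = 366.5 °C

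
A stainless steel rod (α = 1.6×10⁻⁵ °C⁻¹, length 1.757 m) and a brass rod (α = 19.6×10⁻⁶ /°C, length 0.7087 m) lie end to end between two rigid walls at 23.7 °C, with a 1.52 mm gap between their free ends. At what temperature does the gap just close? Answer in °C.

T = 59.9 °C

α₁L₁ = 2.8112×10⁻⁵ m/K, α₂L₂ = 1.389052×10⁻⁵ m/K → total 4.200252×10⁻⁵ m/K
ΔT = g/(α₁L₁+α₂L₂) = 1.52×10⁻³ / 4.200252×10⁻⁵ = 36.188 K
T = 23.7 + 36.188 = 59.888 °C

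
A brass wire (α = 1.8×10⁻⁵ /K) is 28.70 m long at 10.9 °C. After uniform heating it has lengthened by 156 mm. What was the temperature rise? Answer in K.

ΔL = αL₀ΔT ⇒ ΔT = ΔL / (αL₀)
ΔT = 156×10⁻³ m / (1.8×10⁻⁵ × 28.70 m) = 301.97 K

ΔT = 302 K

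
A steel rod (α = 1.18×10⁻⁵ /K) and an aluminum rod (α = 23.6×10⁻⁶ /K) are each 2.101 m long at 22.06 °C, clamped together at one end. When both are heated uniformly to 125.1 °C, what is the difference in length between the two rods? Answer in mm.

2.55 mm

ΔT = 103.04 K
steel: ΔL = 1.18×10⁻⁵ × 2.101 m × 103.04 = 2.5545×10⁻³ m = 2.5545 mm
aluminum: ΔL = 23.6×10⁻⁶ × 2.101 m × 103.04 = 5.1091×10⁻³ m = 5.1091 mm
difference = 5.1091 − 2.5545 = 2.5546 mm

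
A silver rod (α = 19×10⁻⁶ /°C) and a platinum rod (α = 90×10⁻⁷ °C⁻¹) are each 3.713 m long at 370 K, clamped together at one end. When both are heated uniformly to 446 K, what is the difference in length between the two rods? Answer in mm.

ΔT = 76 K
silver: ΔL = 19×10⁻⁶ × 3.713 m × 76 = 5.3616×10⁻³ m = 5.3616 mm
platinum: ΔL = 90×10⁻⁷ × 3.713 m × 76 = 2.5397×10⁻³ m = 2.5397 mm
difference = 5.3616 − 2.5397 = 2.8219 mm

2.82 mm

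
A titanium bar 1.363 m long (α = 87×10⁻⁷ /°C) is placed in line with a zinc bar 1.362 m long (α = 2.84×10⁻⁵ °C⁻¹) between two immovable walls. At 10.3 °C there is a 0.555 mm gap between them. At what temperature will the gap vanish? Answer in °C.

T = 21.3 °C

Gap closes when ΔL₁ + ΔL₂ = 0.555 mm = 5.55×10⁻⁴ m
(α₁L₁ + α₂L₂)ΔT = g
α₁L₁ + α₂L₂ = 87×10⁻⁷×1.363 + 2.84×10⁻⁵×1.362 = 5.05389×10⁻⁵ m/K
ΔT = 5.55×10⁻⁴ / 5.05389×10⁻⁵ = 10.982 K
T = 10.3 + 10.982 = 21.282 °C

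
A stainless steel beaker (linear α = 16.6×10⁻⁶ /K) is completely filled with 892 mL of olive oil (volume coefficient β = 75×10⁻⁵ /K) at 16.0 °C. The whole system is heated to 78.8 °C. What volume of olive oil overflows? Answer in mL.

39.2 mL

The beaker also expands: β_container ≈ 3α = 4.98×10⁻⁵ /K
Net overflow = V₀(β_liq − 3α_cont)ΔT
β − 3α = 7.50×10⁻⁴ − 4.98×10⁻⁵ = 7.002×10⁻⁴ /K; ΔT = 62.8 K
ΔV = 892 × 7.002×10⁻⁴ × 62.8 = 39.2 mL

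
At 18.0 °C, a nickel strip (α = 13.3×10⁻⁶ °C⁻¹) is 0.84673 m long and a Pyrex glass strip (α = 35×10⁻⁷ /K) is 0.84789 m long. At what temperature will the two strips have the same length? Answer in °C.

T = 157.9 °C

Equal length when α₁L₁ΔT − α₂L₂ΔT = L₂ − L₁ = 1.16×10⁻³ m
α₁L₁ = 1.1261509×10⁻⁵, α₂L₂ = 2.967615×10⁻⁶ → Δ(αL) = 8.293894×10⁻⁶ m/K
ΔT = 1.16×10⁻³ / 8.293894×10⁻⁶ = 139.862 K, so T = 18.0 + 139.862 = 157.862 °C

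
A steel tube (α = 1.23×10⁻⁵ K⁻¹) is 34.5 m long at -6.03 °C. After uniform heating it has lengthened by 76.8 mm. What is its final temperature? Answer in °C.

T = 175 °C

ΔL = αL₀ΔT ⇒ ΔT = ΔL / (αL₀)
ΔT = 76.8×10⁻³ m / (1.23×10⁻⁵ × 34.5 m) = 180.98 K
T = -6.03 + 180.98 = 174.95 °C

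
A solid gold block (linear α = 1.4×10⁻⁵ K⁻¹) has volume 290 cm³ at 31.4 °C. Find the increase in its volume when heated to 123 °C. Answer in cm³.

ΔV = 1.12 cm³

Isotropic solid: β ≈ 3α = 4.2×10⁻⁵ /K; ΔT = 91.6 K
ΔV = 3αV₀ΔT = 3(1.4×10⁻⁵)(290)(91.6) = 1.12 cm³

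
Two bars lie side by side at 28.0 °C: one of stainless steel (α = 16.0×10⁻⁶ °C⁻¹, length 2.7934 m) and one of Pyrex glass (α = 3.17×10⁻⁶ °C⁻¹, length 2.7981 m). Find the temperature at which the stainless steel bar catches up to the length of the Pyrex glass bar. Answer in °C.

Equal length when α₁L₁ΔT − α₂L₂ΔT = L₂ − L₁ = 4.70×10⁻³ m
α₁L₁ = 4.46944×10⁻⁵, α₂L₂ = 8.869977×10⁻⁶ → Δ(αL) = 3.5824423×10⁻⁵ m/K
ΔT = 4.70×10⁻³ / 3.5824423×10⁻⁵ = 131.195 K, so T = 28.0 + 131.195 = 159.195 °C

T = 159.2 °C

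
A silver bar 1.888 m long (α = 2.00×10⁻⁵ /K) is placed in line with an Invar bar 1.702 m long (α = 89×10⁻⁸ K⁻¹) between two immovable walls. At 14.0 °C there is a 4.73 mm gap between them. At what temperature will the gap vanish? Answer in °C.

α₁L₁ = 3.776×10⁻⁵ m/K, α₂L₂ = 1.51478×10⁻⁶ m/K → total 3.927478×10⁻⁵ m/K
ΔT = g/(α₁L₁+α₂L₂) = 4.73×10⁻³ / 3.927478×10⁻⁵ = 120.43 K
T = 14.0 + 120.43 = 134.43 °C

T = 134 °C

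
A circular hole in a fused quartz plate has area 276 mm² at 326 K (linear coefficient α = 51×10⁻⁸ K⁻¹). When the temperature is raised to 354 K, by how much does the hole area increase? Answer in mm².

Area coefficient ≈ 2α; |ΔT| = 28 K
ΔA = 2αA₀ΔT = 2(51×10⁻⁸)(276)(28) = 7.88×10⁻³ mm²

ΔA = 0.00788 mm²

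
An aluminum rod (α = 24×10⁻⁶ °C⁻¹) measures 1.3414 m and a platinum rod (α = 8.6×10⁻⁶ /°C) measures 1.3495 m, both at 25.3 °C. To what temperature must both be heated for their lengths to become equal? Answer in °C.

L₁(1 + α₁ΔT) = L₂(1 + α₂ΔT) ⇒ ΔT = (L₂ − L₁)/(α₁L₁ − α₂L₂)
L₂ − L₁ = 1.3495 − 1.3414 = 8.10×10⁻³ m
α₁L₁ − α₂L₂ = 24×10⁻⁶×1.3414 − 8.6×10⁻⁶×1.3495 = 2.05879×10⁻⁵ m/K
ΔT = 8.10×10⁻³ / 2.05879×10⁻⁵ = 393.435 K
T = 25.3 + 393.435 = 418.735 °C

T = 418.7 °C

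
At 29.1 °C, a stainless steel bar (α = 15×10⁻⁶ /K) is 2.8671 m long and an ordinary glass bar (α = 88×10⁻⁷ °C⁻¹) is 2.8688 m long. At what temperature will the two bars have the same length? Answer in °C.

T = 124.8 °C

Equal length when α₁L₁ΔT − α₂L₂ΔT = L₂ − L₁ = 1.70×10⁻³ m
α₁L₁ = 4.30065×10⁻⁵, α₂L₂ = 2.524544×10⁻⁵ → Δ(αL) = 1.776106×10⁻⁵ m/K
ΔT = 1.70×10⁻³ / 1.776106×10⁻⁵ = 95.715 K, so T = 29.1 + 95.715 = 124.815 °C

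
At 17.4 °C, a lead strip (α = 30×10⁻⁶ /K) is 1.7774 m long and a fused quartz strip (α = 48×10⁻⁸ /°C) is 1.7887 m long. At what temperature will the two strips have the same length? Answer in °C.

T = 232.8 °C

Equal length when α₁L₁ΔT − α₂L₂ΔT = L₂ − L₁ = 1.13×10⁻² m
α₁L₁ = 5.3322×10⁻⁵, α₂L₂ = 8.58576×10⁻⁷ → Δ(αL) = 5.2463424×10⁻⁵ m/K
ΔT = 1.13×10⁻² / 5.2463424×10⁻⁵ = 215.388 K, so T = 17.4 + 215.388 = 232.788 °C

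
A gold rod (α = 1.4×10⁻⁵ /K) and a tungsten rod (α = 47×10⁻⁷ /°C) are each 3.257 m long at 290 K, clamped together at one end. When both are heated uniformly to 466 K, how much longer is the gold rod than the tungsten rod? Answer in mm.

ΔT = 176 K
gold: ΔL = 1.4×10⁻⁵ × 3.257 m × 176 = 8.0252×10⁻³ m = 8.0252 mm
tungsten: ΔL = 47×10⁻⁷ × 3.257 m × 176 = 2.6942×10⁻³ m = 2.6942 mm
difference = 8.0252 − 2.6942 = 5.3310 mm

5.33 mm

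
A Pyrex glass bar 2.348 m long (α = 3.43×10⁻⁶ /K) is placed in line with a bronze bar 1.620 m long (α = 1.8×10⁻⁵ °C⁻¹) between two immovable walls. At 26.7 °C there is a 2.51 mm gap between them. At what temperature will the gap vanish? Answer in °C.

Gap closes when ΔL₁ + ΔL₂ = 2.51 mm = 2.51×10⁻³ m
(α₁L₁ + α₂L₂)ΔT = g
α₁L₁ + α₂L₂ = 3.43×10⁻⁶×2.348 + 1.8×10⁻⁵×1.620 = 3.721364×10⁻⁵ m/K
ΔT = 2.51×10⁻³ / 3.721364×10⁻⁵ = 67.448 K
T = 26.7 + 67.448 = 94.148 °C

T = 94.1 °C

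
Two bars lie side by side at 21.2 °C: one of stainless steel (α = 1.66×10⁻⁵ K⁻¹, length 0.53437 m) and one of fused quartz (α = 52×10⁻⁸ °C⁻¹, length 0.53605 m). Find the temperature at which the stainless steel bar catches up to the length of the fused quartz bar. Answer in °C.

L₁(1 + α₁ΔT) = L₂(1 + α₂ΔT) ⇒ ΔT = (L₂ − L₁)/(α₁L₁ − α₂L₂)
L₂ − L₁ = 0.53605 − 0.53437 = 1.68×10⁻³ m
α₁L₁ − α₂L₂ = 1.66×10⁻⁵×0.53437 − 52×10⁻⁸×0.53605 = 8.591796×10⁻⁶ m/K
ΔT = 1.68×10⁻³ / 8.591796×10⁻⁶ = 195.535 K
T = 21.2 + 195.535 = 216.735 °C

T = 216.7 °C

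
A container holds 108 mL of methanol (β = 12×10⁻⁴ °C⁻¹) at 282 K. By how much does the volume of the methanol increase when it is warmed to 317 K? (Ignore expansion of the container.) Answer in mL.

ΔV = 4.54 mL

|ΔT| = |317 − 282| = 35 K
ΔV = βV₀ΔT = (12×10⁻⁴)(108)(35) = 4.54 mL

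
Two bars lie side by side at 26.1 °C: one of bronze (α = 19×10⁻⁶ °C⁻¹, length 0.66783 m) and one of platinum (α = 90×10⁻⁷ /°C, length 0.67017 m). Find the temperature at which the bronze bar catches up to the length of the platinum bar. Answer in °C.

T = 377.6 °C

L₁(1 + α₁ΔT) = L₂(1 + α₂ΔT) ⇒ ΔT = (L₂ − L₁)/(α₁L₁ − α₂L₂)
L₂ − L₁ = 0.67017 − 0.66783 = 2.34×10⁻³ m
α₁L₁ − α₂L₂ = 19×10⁻⁶×0.66783 − 90×10⁻⁷×0.67017 = 6.65724×10⁻⁶ m/K
ΔT = 2.34×10⁻³ / 6.65724×10⁻⁶ = 351.497 K
T = 26.1 + 351.497 = 377.597 °C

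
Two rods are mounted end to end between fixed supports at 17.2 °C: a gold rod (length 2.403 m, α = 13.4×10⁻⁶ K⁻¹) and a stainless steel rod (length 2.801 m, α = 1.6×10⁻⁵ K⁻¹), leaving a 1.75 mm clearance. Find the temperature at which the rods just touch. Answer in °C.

α₁L₁ = 3.22002×10⁻⁵ m/K, α₂L₂ = 4.4816×10⁻⁵ m/K → total 7.70162×10⁻⁵ m/K
ΔT = g/(α₁L₁+α₂L₂) = 1.75×10⁻³ / 7.70162×10⁻⁵ = 22.722 K
T = 17.2 + 22.722 = 39.922 °C

T = 39.9 °C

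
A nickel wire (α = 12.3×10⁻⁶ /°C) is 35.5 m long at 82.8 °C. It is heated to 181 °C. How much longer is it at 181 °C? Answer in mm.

|ΔT| = |181 − 82.8| = 98.2 K
ΔL = αL₀ΔT = (12.3×10⁻⁶)(35.5)(98.2) = 4.29×10⁻² m

ΔL = 42.9 mm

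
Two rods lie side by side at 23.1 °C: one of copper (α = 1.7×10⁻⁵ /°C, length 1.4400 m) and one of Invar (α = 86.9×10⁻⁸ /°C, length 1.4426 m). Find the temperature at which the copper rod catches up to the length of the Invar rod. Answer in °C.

T = 135.0 °C

L₁(1 + α₁ΔT) = L₂(1 + α₂ΔT) ⇒ ΔT = (L₂ − L₁)/(α₁L₁ − α₂L₂)
L₂ − L₁ = 1.4426 − 1.4400 = 2.60×10⁻³ m
α₁L₁ − α₂L₂ = 1.7×10⁻⁵×1.4400 − 86.9×10⁻⁸×1.4426 = 2.32263806×10⁻⁵ m/K
ΔT = 2.60×10⁻³ / 2.32263806×10⁻⁵ = 111.942 K
T = 23.1 + 111.942 = 135.042 °C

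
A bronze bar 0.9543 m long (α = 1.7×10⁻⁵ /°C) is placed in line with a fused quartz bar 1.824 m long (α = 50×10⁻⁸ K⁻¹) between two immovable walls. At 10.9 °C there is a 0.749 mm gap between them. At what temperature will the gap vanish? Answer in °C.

T = 54.6 °C

α₁L₁ = 1.62231×10⁻⁵ m/K, α₂L₂ = 9.120×10⁻⁷ m/K → total 1.71351×10⁻⁵ m/K
ΔT = g/(α₁L₁+α₂L₂) = 7.49×10⁻⁴ / 1.71351×10⁻⁵ = 43.711 K
T = 10.9 + 43.711 = 54.611 °C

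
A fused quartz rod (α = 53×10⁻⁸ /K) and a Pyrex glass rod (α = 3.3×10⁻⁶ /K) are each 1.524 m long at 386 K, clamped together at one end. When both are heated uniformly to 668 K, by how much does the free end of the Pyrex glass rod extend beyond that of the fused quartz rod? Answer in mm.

1.19 mm

ΔT = 282 K
fused quartz: ΔL = 53×10⁻⁸ × 1.524 m × 282 = 2.2778×10⁻⁴ m = 0.22778 mm
Pyrex glass: ΔL = 3.3×10⁻⁶ × 1.524 m × 282 = 1.4182×10⁻³ m = 1.4182 mm
difference = 1.4182 − 0.22778 = 1.19042 mm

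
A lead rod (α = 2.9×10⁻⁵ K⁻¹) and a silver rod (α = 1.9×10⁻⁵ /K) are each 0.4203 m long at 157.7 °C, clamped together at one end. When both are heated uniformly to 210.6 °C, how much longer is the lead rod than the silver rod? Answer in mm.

0.222 mm

ΔT = 52.9 K
lead: ΔL = 2.9×10⁻⁵ × 0.4203 m × 52.9 = 6.4478×10⁻⁴ m = 0.64478 mm
silver: ΔL = 1.9×10⁻⁵ × 0.4203 m × 52.9 = 4.2244×10⁻⁴ m = 0.42244 mm
difference = 0.64478 − 0.42244 = 0.22234 mm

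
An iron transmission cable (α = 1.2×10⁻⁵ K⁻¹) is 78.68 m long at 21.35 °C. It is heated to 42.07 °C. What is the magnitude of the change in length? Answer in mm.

ΔL = 19.6 mm

|ΔT| = |42.07 − 21.35| = 20.72 K
ΔL = αL₀ΔT = (1.2×10⁻⁵)(78.68)(20.72) = 1.96×10⁻² m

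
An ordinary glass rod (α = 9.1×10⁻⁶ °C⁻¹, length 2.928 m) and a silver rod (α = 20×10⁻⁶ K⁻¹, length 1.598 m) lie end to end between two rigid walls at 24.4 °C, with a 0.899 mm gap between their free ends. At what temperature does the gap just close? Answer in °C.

Gap closes when ΔL₁ + ΔL₂ = 0.899 mm = 8.99×10⁻⁴ m
(α₁L₁ + α₂L₂)ΔT = g
α₁L₁ + α₂L₂ = 9.1×10⁻⁶×2.928 + 20×10⁻⁶×1.598 = 5.86048×10⁻⁵ m/K
ΔT = 8.99×10⁻⁴ / 5.86048×10⁻⁵ = 15.340 K
T = 24.4 + 15.340 = 39.740 °C

T = 39.7 °C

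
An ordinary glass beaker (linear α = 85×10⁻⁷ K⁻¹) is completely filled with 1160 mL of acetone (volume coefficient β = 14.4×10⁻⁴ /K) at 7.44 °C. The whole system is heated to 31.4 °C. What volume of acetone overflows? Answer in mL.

The beaker also expands: β_container ≈ 3α = 2.55×10⁻⁵ /K
Net overflow = V₀(β_liq − 3α_cont)ΔT
β − 3α = 1.44×10⁻³ − 2.55×10⁻⁵ = 1.4145×10⁻³ /K; ΔT = 23.96 K
ΔV = 1160 × 1.4145×10⁻³ × 23.96 = 39.3 mL

39.3 mL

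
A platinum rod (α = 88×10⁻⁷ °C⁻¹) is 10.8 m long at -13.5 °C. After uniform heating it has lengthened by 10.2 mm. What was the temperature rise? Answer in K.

ΔL = αL₀ΔT ⇒ ΔT = ΔL / (αL₀)
ΔT = 10.2×10⁻³ m / (88×10⁻⁷ × 10.8 m) = 107.32 K

ΔT = 107 K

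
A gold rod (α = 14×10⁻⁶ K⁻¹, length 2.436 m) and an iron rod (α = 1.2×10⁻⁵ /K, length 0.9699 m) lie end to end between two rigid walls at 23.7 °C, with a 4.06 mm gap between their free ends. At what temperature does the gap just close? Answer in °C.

Gap closes when ΔL₁ + ΔL₂ = 4.06 mm = 4.06×10⁻³ m
(α₁L₁ + α₂L₂)ΔT = g
α₁L₁ + α₂L₂ = 14×10⁻⁶×2.436 + 1.2×10⁻⁵×0.9699 = 4.57428×10⁻⁵ m/K
ΔT = 4.06×10⁻³ / 4.57428×10⁻⁵ = 88.76 K
T = 23.7 + 88.76 = 112.46 °C

T = 112 °C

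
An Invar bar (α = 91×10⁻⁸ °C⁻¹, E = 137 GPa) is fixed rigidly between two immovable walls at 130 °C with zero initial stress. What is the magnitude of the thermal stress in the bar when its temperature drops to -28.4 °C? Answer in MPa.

σ = 19.7 MPa

Fully constrained: the free strain ε = αΔT is blocked, so σ = Eε = EαΔT.
|ΔT| = 158.4 K
σ = 137×10⁹ × 91×10⁻⁸ × 158.4 = 1.97×10⁷ Pa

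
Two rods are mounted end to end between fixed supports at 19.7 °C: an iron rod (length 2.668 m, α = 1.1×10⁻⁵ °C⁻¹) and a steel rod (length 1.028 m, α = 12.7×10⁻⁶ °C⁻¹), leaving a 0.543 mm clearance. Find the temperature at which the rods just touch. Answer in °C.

T = 32.5 °C

α₁L₁ = 2.9348×10⁻⁵ m/K, α₂L₂ = 1.30556×10⁻⁵ m/K → total 4.24036×10⁻⁵ m/K
ΔT = g/(α₁L₁+α₂L₂) = 5.43×10⁻⁴ / 4.24036×10⁻⁵ = 12.806 K
T = 19.7 + 12.806 = 32.506 °C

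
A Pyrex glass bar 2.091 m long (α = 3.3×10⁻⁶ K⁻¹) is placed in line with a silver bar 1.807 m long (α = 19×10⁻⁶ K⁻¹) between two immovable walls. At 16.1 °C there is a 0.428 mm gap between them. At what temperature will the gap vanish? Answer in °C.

T = 26.5 °C

Gap closes when ΔL₁ + ΔL₂ = 0.428 mm = 4.28×10⁻⁴ m
(α₁L₁ + α₂L₂)ΔT = g
α₁L₁ + α₂L₂ = 3.3×10⁻⁶×2.091 + 19×10⁻⁶×1.807 = 4.12333×10⁻⁵ m/K
ΔT = 4.28×10⁻⁴ / 4.12333×10⁻⁵ = 10.380 K
T = 16.1 + 10.380 = 26.480 °C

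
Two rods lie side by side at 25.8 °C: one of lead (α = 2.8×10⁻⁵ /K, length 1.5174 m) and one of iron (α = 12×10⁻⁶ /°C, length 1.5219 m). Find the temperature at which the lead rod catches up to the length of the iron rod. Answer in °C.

Equal length when α₁L₁ΔT − α₂L₂ΔT = L₂ − L₁ = 4.50×10⁻³ m
α₁L₁ = 4.24872×10⁻⁵, α₂L₂ = 1.82628×10⁻⁵ → Δ(αL) = 2.42244×10⁻⁵ m/K
ΔT = 4.50×10⁻³ / 2.42244×10⁻⁵ = 185.763 K, so T = 25.8 + 185.763 = 211.563 °C

T = 211.6 °C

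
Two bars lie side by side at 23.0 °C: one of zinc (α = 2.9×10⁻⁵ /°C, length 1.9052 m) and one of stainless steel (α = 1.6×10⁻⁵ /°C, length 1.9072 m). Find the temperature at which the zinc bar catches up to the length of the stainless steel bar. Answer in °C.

T = 103.9 °C

L₁(1 + α₁ΔT) = L₂(1 + α₂ΔT) ⇒ ΔT = (L₂ − L₁)/(α₁L₁ − α₂L₂)
L₂ − L₁ = 1.9072 − 1.9052 = 2.00×10⁻³ m
α₁L₁ − α₂L₂ = 2.9×10⁻⁵×1.9052 − 1.6×10⁻⁵×1.9072 = 2.47356×10⁻⁵ m/K
ΔT = 2.00×10⁻³ / 2.47356×10⁻⁵ = 80.855 K
T = 23.0 + 80.855 = 103.855 °C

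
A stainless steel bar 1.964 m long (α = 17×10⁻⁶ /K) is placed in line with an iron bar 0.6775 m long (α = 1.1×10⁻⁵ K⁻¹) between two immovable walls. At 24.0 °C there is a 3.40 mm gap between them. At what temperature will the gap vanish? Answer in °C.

α₁L₁ = 3.3388×10⁻⁵ m/K, α₂L₂ = 7.4525×10⁻⁶ m/K → total 4.08405×10⁻⁵ m/K
ΔT = g/(α₁L₁+α₂L₂) = 3.40×10⁻³ / 4.08405×10⁻⁵ = 83.25 K
T = 24.0 + 83.25 = 107.25 °C

T = 107 °C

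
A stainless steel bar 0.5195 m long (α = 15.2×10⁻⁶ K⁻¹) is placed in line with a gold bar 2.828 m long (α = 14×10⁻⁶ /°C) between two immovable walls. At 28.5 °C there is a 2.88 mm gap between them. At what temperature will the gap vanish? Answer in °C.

T = 89.1 °C

Gap closes when ΔL₁ + ΔL₂ = 2.88 mm = 2.88×10⁻³ m
(α₁L₁ + α₂L₂)ΔT = g
α₁L₁ + α₂L₂ = 15.2×10⁻⁶×0.5195 + 14×10⁻⁶×2.828 = 4.74884×10⁻⁵ m/K
ΔT = 2.88×10⁻³ / 4.74884×10⁻⁵ = 60.646 K
T = 28.5 + 60.646 = 89.146 °C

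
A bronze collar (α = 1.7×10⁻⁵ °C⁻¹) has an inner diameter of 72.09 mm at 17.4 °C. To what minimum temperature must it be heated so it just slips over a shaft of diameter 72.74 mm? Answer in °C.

Required Δd = 72.74 − 72.09 = 0.65 mm
Δd = αd₀ΔT ⇒ ΔT = Δd/(αd₀) = 0.65 / (1.7×10⁻⁵ × 72.09) = 530.38 K
T_min = 17.4 + 530.38 = 547.78 °C

T = 548 °C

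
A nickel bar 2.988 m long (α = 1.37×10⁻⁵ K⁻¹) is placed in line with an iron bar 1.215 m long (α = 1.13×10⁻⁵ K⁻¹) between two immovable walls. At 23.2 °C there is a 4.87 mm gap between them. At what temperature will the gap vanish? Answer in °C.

T = 112 °C

α₁L₁ = 4.09356×10⁻⁵ m/K, α₂L₂ = 1.37295×10⁻⁵ m/K → total 5.46651×10⁻⁵ m/K
ΔT = g/(α₁L₁+α₂L₂) = 4.87×10⁻³ / 5.46651×10⁻⁵ = 89.09 K
T = 23.2 + 89.09 = 112.29 °C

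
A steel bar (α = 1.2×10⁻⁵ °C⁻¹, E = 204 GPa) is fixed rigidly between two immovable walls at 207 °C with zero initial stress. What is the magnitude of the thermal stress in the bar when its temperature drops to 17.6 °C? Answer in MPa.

σ = 464 MPa

Fully constrained: the free strain ε = αΔT is blocked, so σ = Eε = EαΔT.
|ΔT| = 189.4 K
σ = 204×10⁹ × 1.2×10⁻⁵ × 189.4 = 4.64×10⁸ Pa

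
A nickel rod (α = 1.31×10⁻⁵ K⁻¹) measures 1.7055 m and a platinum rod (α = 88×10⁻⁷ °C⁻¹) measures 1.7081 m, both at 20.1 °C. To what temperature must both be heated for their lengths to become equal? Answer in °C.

L₁(1 + α₁ΔT) = L₂(1 + α₂ΔT) ⇒ ΔT = (L₂ − L₁)/(α₁L₁ − α₂L₂)
L₂ − L₁ = 1.7081 − 1.7055 = 2.60×10⁻³ m
α₁L₁ − α₂L₂ = 1.31×10⁻⁵×1.7055 − 88×10⁻⁷×1.7081 = 7.31077×10⁻⁶ m/K
ΔT = 2.60×10⁻³ / 7.31077×10⁻⁶ = 355.640 K
T = 20.1 + 355.640 = 375.740 °C

T = 375.7 °C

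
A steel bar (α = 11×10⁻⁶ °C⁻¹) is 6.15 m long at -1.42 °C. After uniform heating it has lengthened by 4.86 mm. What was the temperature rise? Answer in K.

ΔL = αL₀ΔT ⇒ ΔT = ΔL / (αL₀)
ΔT = 4.86×10⁻³ m / (11×10⁻⁶ × 6.15 m) = 71.840 K

ΔT = 71.8 K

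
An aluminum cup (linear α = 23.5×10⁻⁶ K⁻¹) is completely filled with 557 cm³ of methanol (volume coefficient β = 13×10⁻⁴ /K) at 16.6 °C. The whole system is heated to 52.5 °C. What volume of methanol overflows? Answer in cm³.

The cup also expands: β_container ≈ 3α = 7.05×10⁻⁵ /K
Net overflow = V₀(β_liq − 3α_cont)ΔT
β − 3α = 1.30×10⁻³ − 7.05×10⁻⁵ = 1.2295×10⁻³ /K; ΔT = 35.9 K
ΔV = 557 × 1.2295×10⁻³ × 35.9 = 24.6 cm³

24.6 cm³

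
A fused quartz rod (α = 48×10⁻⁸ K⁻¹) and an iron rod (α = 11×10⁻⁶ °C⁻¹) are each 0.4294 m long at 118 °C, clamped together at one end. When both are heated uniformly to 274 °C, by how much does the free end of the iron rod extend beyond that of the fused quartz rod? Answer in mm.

ΔT = 156 K
fused quartz: ΔL = 48×10⁻⁸ × 0.4294 m × 156 = 3.2153×10⁻⁵ m = 0.032153 mm
iron: ΔL = 11×10⁻⁶ × 0.4294 m × 156 = 7.3685×10⁻⁴ m = 0.73685 mm
difference = 0.73685 − 0.032153 = 0.704697 mm

0.705 mm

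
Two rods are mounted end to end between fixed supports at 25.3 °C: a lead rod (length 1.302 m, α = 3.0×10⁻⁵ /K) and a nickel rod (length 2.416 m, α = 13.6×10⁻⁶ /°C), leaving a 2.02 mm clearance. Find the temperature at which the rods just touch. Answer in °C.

α₁L₁ = 3.906×10⁻⁵ m/K, α₂L₂ = 3.28576×10⁻⁵ m/K → total 7.19176×10⁻⁵ m/K
ΔT = g/(α₁L₁+α₂L₂) = 2.02×10⁻³ / 7.19176×10⁻⁵ = 28.088 K
T = 25.3 + 28.088 = 53.388 °C

T = 53.4 °C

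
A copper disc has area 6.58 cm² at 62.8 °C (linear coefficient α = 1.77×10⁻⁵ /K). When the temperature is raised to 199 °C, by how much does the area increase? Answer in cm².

Area coefficient ≈ 2α; |ΔT| = 136.2 K
ΔA = 2αA₀ΔT = 2(1.77×10⁻⁵)(6.58)(136.2) = 0.0317 cm²

ΔA = 0.0317 cm²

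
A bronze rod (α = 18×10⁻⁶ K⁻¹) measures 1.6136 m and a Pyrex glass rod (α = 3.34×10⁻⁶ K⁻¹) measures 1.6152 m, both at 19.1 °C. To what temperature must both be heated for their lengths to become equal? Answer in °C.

Equal length when α₁L₁ΔT − α₂L₂ΔT = L₂ − L₁ = 1.60×10⁻³ m
α₁L₁ = 2.90448×10⁻⁵, α₂L₂ = 5.394768×10⁻⁶ → Δ(αL) = 2.3650032×10⁻⁵ m/K
ΔT = 1.60×10⁻³ / 2.3650032×10⁻⁵ = 67.6532 K, so T = 19.1 + 67.6532 = 86.7532 °C

T = 86.75 °C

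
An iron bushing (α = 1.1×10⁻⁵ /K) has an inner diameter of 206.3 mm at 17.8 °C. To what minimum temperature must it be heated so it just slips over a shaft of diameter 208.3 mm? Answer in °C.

Required Δd = 208.3 − 206.3 = 2.0 mm
Δd = αd₀ΔT ⇒ ΔT = Δd/(αd₀) = 2.0 / (1.1×10⁻⁵ × 206.3) = 881.33 K
T_min = 17.8 + 881.33 = 899.13 °C

T = 899 °C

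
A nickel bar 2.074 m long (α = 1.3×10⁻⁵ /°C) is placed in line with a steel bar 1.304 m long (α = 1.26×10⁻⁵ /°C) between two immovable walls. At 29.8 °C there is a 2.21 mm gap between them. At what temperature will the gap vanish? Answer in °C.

Gap closes when ΔL₁ + ΔL₂ = 2.21 mm = 2.21×10⁻³ m
(α₁L₁ + α₂L₂)ΔT = g
α₁L₁ + α₂L₂ = 1.3×10⁻⁵×2.074 + 1.26×10⁻⁵×1.304 = 4.33924×10⁻⁵ m/K
ΔT = 2.21×10⁻³ / 4.33924×10⁻⁵ = 50.931 K
T = 29.8 + 50.931 = 80.731 °C

T = 80.7 °C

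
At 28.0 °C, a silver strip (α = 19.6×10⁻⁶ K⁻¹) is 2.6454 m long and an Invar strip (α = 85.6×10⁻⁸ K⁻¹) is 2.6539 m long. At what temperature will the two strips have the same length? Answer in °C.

Equal length when α₁L₁ΔT − α₂L₂ΔT = L₂ − L₁ = 8.50×10⁻³ m
α₁L₁ = 5.184984×10⁻⁵, α₂L₂ = 2.2717384×10⁻⁶ → Δ(αL) = 4.95781016×10⁻⁵ m/K
ΔT = 8.50×10⁻³ / 4.95781016×10⁻⁵ = 171.447 K, so T = 28.0 + 171.447 = 199.447 °C

T = 199.4 °C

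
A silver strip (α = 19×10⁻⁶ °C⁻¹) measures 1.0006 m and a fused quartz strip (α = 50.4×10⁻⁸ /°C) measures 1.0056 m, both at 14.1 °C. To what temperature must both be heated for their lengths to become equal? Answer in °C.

T = 284.3 °C

Equal length when α₁L₁ΔT − α₂L₂ΔT = L₂ − L₁ = 5.00×10⁻³ m
α₁L₁ = 1.90114×10⁻⁵, α₂L₂ = 5.068224×10⁻⁷ → Δ(αL) = 1.85045776×10⁻⁵ m/K
ΔT = 5.00×10⁻³ / 1.85045776×10⁻⁵ = 270.203 K, so T = 14.1 + 270.203 = 284.303 °C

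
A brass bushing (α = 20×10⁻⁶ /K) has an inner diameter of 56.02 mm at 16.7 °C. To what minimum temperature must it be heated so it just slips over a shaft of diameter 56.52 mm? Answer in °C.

T = 463 °C

Required Δd = 56.52 − 56.02 = 0.50 mm
Δd = αd₀ΔT ⇒ ΔT = Δd/(αd₀) = 0.50 / (20×10⁻⁶ × 56.02) = 446.27 K
T_min = 16.7 + 446.27 = 462.97 °C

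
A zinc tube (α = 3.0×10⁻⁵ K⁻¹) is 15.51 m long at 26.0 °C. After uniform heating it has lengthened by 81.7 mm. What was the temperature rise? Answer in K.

ΔT = 176 K

ΔL = αL₀ΔT ⇒ ΔT = ΔL / (αL₀)
ΔT = 81.7×10⁻³ m / (3.0×10⁻⁵ × 15.51 m) = 175.59 K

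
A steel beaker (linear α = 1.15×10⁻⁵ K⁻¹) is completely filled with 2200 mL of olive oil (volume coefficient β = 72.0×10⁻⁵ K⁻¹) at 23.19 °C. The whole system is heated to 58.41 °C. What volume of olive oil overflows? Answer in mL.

The beaker also expands: β_container ≈ 3α = 3.45×10⁻⁵ /K
Net overflow = V₀(β_liq − 3α_cont)ΔT
β − 3α = 7.20×10⁻⁴ − 3.45×10⁻⁵ = 6.855×10⁻⁴ /K; ΔT = 35.22 K
ΔV = 2200 × 6.855×10⁻⁴ × 35.22 = 53.1 mL

53.1 mL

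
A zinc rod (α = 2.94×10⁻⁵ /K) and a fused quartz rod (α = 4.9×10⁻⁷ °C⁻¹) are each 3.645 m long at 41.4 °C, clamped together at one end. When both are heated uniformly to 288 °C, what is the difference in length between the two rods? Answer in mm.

ΔT = 246.6 K
zinc: ΔL = 2.94×10⁻⁵ × 3.645 m × 246.6 = 2.6426×10⁻² m = 26.426 mm
fused quartz: ΔL = 4.9×10⁻⁷ × 3.645 m × 246.6 = 4.4044×10⁻⁴ m = 0.44044 mm
difference = 26.426 − 0.44044 = 25.98556 mm

26.0 mm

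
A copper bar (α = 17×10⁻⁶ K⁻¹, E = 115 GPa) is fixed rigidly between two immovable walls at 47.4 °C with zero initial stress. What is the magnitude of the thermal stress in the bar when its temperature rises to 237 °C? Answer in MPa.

Fully constrained: the free strain ε = αΔT is blocked, so σ = Eε = EαΔT.
|ΔT| = 189.6 K
σ = 115×10⁹ × 17×10⁻⁶ × 189.6 = 3.71×10⁸ Pa

σ = 371 MPa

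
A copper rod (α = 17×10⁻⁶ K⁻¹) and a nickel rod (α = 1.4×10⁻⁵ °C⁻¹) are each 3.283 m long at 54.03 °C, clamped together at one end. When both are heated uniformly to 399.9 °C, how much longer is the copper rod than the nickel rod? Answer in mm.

3.41 mm

ΔT = 345.87 K
copper: ΔL = 17×10⁻⁶ × 3.283 m × 345.87 = 1.9303×10⁻² m = 19.303 mm
nickel: ΔL = 1.4×10⁻⁵ × 3.283 m × 345.87 = 1.5897×10⁻² m = 15.897 mm
difference = 19.303 − 15.897 = 3.406 mm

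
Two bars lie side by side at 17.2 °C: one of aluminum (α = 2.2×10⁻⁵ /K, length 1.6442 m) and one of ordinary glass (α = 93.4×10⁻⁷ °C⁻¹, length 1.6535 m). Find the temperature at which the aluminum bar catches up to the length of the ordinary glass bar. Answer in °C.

L₁(1 + α₁ΔT) = L₂(1 + α₂ΔT) ⇒ ΔT = (L₂ − L₁)/(α₁L₁ − α₂L₂)
L₂ − L₁ = 1.6535 − 1.6442 = 9.30×10⁻³ m
α₁L₁ − α₂L₂ = 2.2×10⁻⁵×1.6442 − 93.4×10⁻⁷×1.6535 = 2.072871×10⁻⁵ m/K
ΔT = 9.30×10⁻³ / 2.072871×10⁻⁵ = 448.653 K
T = 17.2 + 448.653 = 465.853 °C

T = 465.9 °C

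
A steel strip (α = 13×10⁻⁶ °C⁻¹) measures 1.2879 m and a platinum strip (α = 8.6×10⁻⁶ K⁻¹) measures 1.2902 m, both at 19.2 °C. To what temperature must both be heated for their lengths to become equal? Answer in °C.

Equal length when α₁L₁ΔT − α₂L₂ΔT = L₂ − L₁ = 2.30×10⁻³ m
α₁L₁ = 1.67427×10⁻⁵, α₂L₂ = 1.109572×10⁻⁵ → Δ(αL) = 5.64698×10⁻⁶ m/K
ΔT = 2.30×10⁻³ / 5.64698×10⁻⁶ = 407.297 K, so T = 19.2 + 407.297 = 426.497 °C

T = 426.5 °C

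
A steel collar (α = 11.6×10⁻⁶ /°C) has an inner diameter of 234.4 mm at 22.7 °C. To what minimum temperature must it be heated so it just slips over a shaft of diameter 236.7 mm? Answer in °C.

Required Δd = 236.7 − 234.4 = 2.3 mm
Δd = αd₀ΔT ⇒ ΔT = Δd/(αd₀) = 2.3 / (11.6×10⁻⁶ × 234.4) = 845.89 K
T_min = 22.7 + 845.89 = 868.59 °C

T = 869 °C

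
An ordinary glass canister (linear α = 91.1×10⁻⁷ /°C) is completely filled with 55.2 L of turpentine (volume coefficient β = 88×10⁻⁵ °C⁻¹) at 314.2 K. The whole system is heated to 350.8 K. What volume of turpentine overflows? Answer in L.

The canister also expands: β_container ≈ 3α = 2.733×10⁻⁵ /K
Net overflow = V₀(β_liq − 3α_cont)ΔT
β − 3α = 8.80×10⁻⁴ − 2.733×10⁻⁵ = 8.5267×10⁻⁴ /K; ΔT = 36.6 K
ΔV = 55.2 × 8.5267×10⁻⁴ × 36.6 = 1.72 L

1.72 L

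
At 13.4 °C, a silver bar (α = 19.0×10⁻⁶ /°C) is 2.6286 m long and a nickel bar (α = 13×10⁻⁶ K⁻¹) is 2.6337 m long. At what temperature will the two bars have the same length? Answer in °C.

Equal length when α₁L₁ΔT − α₂L₂ΔT = L₂ − L₁ = 5.10×10⁻³ m
α₁L₁ = 4.99434×10⁻⁵, α₂L₂ = 3.42381×10⁻⁵ → Δ(αL) = 1.57053×10⁻⁵ m/K
ΔT = 5.10×10⁻³ / 1.57053×10⁻⁵ = 324.731 K, so T = 13.4 + 324.731 = 338.131 °C

T = 338.1 °C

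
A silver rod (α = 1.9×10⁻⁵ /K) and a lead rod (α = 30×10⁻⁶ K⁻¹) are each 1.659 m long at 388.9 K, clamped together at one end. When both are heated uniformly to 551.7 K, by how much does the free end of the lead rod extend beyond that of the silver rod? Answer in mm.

2.97 mm

ΔT = 162.8 K
silver: ΔL = 1.9×10⁻⁵ × 1.659 m × 162.8 = 5.1316×10⁻³ m = 5.1316 mm
lead: ΔL = 30×10⁻⁶ × 1.659 m × 162.8 = 8.1026×10⁻³ m = 8.1026 mm
difference = 8.1026 − 5.1316 = 2.9710 mm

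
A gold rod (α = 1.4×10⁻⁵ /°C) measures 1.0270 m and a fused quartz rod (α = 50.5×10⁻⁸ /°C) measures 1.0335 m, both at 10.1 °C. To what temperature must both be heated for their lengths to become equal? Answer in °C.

Equal length when α₁L₁ΔT − α₂L₂ΔT = L₂ − L₁ = 6.50×10⁻³ m
α₁L₁ = 1.4378×10⁻⁵, α₂L₂ = 5.219175×10⁻⁷ → Δ(αL) = 1.38560825×10⁻⁵ m/K
ΔT = 6.50×10⁻³ / 1.38560825×10⁻⁵ = 469.108 K, so T = 10.1 + 469.108 = 479.208 °C

T = 479.2 °C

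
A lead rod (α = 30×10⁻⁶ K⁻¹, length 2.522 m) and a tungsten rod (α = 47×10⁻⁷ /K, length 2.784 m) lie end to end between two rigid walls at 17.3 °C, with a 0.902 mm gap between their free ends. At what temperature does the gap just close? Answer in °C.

Gap closes when ΔL₁ + ΔL₂ = 0.902 mm = 9.02×10⁻⁴ m
(α₁L₁ + α₂L₂)ΔT = g
α₁L₁ + α₂L₂ = 30×10⁻⁶×2.522 + 47×10⁻⁷×2.784 = 8.87448×10⁻⁵ m/K
ΔT = 9.02×10⁻⁴ / 8.87448×10⁻⁵ = 10.164 K
T = 17.3 + 10.164 = 27.464 °C

T = 27.5 °C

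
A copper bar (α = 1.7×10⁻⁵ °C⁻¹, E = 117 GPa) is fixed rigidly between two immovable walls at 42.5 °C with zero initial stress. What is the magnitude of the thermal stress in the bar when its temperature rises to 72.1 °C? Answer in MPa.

Fully constrained: the free strain ε = αΔT is blocked, so σ = Eε = EαΔT.
|ΔT| = 29.6 K
σ = 117×10⁹ × 1.7×10⁻⁵ × 29.6 = 5.89×10⁷ Pa

σ = 58.9 MPa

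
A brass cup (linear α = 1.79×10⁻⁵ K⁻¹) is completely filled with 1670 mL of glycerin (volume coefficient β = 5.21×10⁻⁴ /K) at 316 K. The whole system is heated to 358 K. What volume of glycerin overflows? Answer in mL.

The cup also expands: β_container ≈ 3α = 5.37×10⁻⁵ /K
Net overflow = V₀(β_liq − 3α_cont)ΔT
β − 3α = 5.21×10⁻⁴ − 5.37×10⁻⁵ = 4.673×10⁻⁴ /K; ΔT = 42 K
ΔV = 1670 × 4.673×10⁻⁴ × 42 = 32.8 mL

32.8 mL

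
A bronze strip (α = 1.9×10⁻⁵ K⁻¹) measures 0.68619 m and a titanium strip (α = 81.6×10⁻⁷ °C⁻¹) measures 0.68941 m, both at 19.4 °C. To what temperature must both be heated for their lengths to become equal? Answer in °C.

T = 453.8 °C

Equal length when α₁L₁ΔT − α₂L₂ΔT = L₂ − L₁ = 3.22×10⁻³ m
α₁L₁ = 1.303761×10⁻⁵, α₂L₂ = 5.6255856×10⁻⁶ → Δ(αL) = 7.4120244×10⁻⁶ m/K
ΔT = 3.22×10⁻³ / 7.4120244×10⁻⁶ = 434.429 K, so T = 19.4 + 434.429 = 453.829 °C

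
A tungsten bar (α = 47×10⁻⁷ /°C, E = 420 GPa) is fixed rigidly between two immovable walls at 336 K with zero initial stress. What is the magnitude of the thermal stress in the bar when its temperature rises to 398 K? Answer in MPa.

σ = 122 MPa

Fully constrained: the free strain ε = αΔT is blocked, so σ = Eε = EαΔT.
|ΔT| = 62 K
σ = 420×10⁹ × 47×10⁻⁷ × 62 = 1.22×10⁸ Pa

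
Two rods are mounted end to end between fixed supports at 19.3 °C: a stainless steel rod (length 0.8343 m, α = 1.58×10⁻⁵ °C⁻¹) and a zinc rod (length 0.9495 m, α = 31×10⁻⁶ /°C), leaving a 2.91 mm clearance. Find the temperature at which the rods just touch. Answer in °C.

T = 87.6 °C

α₁L₁ = 1.318194×10⁻⁵ m/K, α₂L₂ = 2.94345×10⁻⁵ m/K → total 4.261644×10⁻⁵ m/K
ΔT = g/(α₁L₁+α₂L₂) = 2.91×10⁻³ / 4.261644×10⁻⁵ = 68.284 K
T = 19.3 + 68.284 = 87.584 °C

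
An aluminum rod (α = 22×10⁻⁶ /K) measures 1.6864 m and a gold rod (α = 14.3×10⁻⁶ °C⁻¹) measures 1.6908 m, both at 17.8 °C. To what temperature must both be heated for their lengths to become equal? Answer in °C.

L₁(1 + α₁ΔT) = L₂(1 + α₂ΔT) ⇒ ΔT = (L₂ − L₁)/(α₁L₁ − α₂L₂)
L₂ − L₁ = 1.6908 − 1.6864 = 4.40×10⁻³ m
α₁L₁ − α₂L₂ = 22×10⁻⁶×1.6864 − 14.3×10⁻⁶×1.6908 = 1.292236×10⁻⁵ m/K
ΔT = 4.40×10⁻³ / 1.292236×10⁻⁵ = 340.495 K
T = 17.8 + 340.495 = 358.295 °C

T = 358.3 °C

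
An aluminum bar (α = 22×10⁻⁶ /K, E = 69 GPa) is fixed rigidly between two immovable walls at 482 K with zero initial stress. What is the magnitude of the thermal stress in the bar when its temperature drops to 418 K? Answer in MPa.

Fully constrained: the free strain ε = αΔT is blocked, so σ = Eε = EαΔT.
|ΔT| = 64 K
σ = 69.0×10⁹ × 22×10⁻⁶ × 64 = 9.72×10⁷ Pa

σ = 97.2 MPa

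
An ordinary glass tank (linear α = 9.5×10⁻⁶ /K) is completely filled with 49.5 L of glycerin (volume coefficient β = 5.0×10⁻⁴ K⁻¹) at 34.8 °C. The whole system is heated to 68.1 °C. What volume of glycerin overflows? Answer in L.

0.777 L

The tank also expands: β_container ≈ 3α = 2.85×10⁻⁵ /K
Net overflow = V₀(β_liq − 3α_cont)ΔT
β − 3α = 5.00×10⁻⁴ − 2.85×10⁻⁵ = 4.715×10⁻⁴ /K; ΔT = 33.3 K
ΔV = 49.5 × 4.715×10⁻⁴ × 33.3 = 0.777 L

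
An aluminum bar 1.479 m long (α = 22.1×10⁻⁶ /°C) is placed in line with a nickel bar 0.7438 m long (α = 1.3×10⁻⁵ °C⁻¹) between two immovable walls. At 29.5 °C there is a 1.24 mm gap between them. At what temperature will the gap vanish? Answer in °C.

T = 58.8 °C

Gap closes when ΔL₁ + ΔL₂ = 1.24 mm = 1.24×10⁻³ m
(α₁L₁ + α₂L₂)ΔT = g
α₁L₁ + α₂L₂ = 22.1×10⁻⁶×1.479 + 1.3×10⁻⁵×0.7438 = 4.23553×10⁻⁵ m/K
ΔT = 1.24×10⁻³ / 4.23553×10⁻⁵ = 29.276 K
T = 29.5 + 29.276 = 58.776 °C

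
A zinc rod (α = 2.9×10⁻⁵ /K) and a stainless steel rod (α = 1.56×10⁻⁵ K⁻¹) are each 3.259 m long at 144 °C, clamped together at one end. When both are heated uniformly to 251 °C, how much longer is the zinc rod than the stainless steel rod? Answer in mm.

ΔT = 107 K
zinc: ΔL = 2.9×10⁻⁵ × 3.259 m × 107 = 1.0113×10⁻² m = 10.113 mm
stainless steel: ΔL = 1.56×10⁻⁵ × 3.259 m × 107 = 5.4399×10⁻³ m = 5.4399 mm
difference = 10.113 − 5.4399 = 4.6731 mm

4.67 mm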